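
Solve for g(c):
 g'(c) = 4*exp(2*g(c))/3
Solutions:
 g(c) = log(-1/(C1 + 4*c))/2 - log(2) + log(6)/2
 g(c) = log(-sqrt(-1/(C1 + 4*c))) - log(2) + log(6)/2


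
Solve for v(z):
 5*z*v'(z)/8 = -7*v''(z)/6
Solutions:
 v(z) = C1 + C2*erf(sqrt(210)*z/28)


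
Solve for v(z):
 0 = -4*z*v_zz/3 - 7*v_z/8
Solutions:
 v(z) = C1 + C2*z^(11/32)


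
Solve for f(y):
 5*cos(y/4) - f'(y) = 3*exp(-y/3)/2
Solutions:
 f(y) = C1 + 20*sin(y/4) + 9*exp(-y/3)/2


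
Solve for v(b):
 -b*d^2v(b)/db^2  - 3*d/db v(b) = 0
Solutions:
 v(b) = C1 + C2/b^2


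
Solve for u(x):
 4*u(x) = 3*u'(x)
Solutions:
 u(x) = C1*exp(4*x/3)


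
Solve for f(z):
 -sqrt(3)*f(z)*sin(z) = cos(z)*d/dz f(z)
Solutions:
 f(z) = C1*cos(z)^(sqrt(3))


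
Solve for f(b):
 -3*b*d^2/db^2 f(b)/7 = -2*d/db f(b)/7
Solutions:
 f(b) = C1 + C2*b^(5/3)


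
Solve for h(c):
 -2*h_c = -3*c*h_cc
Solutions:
 h(c) = C1 + C2*c^(5/3)


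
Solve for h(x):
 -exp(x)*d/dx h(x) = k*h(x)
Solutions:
 h(x) = C1*exp(k*exp(-x))


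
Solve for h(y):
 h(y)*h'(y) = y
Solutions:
 h(y) = -sqrt(C1 + y^2)
 h(y) = sqrt(C1 + y^2)


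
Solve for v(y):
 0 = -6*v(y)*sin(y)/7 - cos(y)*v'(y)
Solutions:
 v(y) = C1*cos(y)^(6/7)


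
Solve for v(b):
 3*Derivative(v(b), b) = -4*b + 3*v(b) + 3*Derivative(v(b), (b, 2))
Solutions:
 v(b) = 4*b/3 + (C1*sin(sqrt(3)*b/2) + C2*cos(sqrt(3)*b/2))*exp(b/2) + 4/3


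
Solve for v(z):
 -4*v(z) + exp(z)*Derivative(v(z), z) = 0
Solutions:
 v(z) = C1*exp(-4*exp(-z))


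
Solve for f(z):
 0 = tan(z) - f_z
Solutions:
 f(z) = C1 - log(cos(z))


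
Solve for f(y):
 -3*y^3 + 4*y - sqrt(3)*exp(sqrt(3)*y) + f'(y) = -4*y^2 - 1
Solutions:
 f(y) = C1 + 3*y^4/4 - 4*y^3/3 - 2*y^2 - y + exp(sqrt(3)*y)


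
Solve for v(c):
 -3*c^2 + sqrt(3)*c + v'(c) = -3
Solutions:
 v(c) = C1 + c^3 - sqrt(3)*c^2/2 - 3*c


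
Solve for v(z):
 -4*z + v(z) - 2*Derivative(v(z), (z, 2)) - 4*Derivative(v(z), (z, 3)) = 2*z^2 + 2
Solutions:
 v(z) = C3*exp(z/2) + 2*z^2 + 4*z + (C1*sin(z/2) + C2*cos(z/2))*exp(-z/2) + 10


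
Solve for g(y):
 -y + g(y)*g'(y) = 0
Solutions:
 g(y) = -sqrt(C1 + y^2)
 g(y) = sqrt(C1 + y^2)


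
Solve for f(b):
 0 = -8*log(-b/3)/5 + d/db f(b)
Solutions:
 f(b) = C1 + 8*b*log(-b)/5 + 8*b*(-log(3) - 1)/5


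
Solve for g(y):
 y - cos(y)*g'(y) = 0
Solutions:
 g(y) = C1 + Integral(y/cos(y), y)


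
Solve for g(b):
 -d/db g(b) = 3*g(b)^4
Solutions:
 g(b) = (-3^(2/3) - 3*3^(1/6)*I)*(1/(C1 + 3*b))^(1/3)/6
 g(b) = (-3^(2/3) + 3*3^(1/6)*I)*(1/(C1 + 3*b))^(1/3)/6
 g(b) = (1/(C1 + 9*b))^(1/3)


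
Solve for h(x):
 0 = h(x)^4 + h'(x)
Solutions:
 h(x) = (-3^(2/3) - 3*3^(1/6)*I)*(1/(C1 + x))^(1/3)/6
 h(x) = (-3^(2/3) + 3*3^(1/6)*I)*(1/(C1 + x))^(1/3)/6
 h(x) = (1/(C1 + 3*x))^(1/3)


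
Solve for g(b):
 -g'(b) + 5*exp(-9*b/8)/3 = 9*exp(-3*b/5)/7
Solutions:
 g(b) = C1 + 15*exp(-3*b/5)/7 - 40*exp(-9*b/8)/27


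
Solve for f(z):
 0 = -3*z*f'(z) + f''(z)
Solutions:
 f(z) = C1 + C2*erfi(sqrt(6)*z/2)


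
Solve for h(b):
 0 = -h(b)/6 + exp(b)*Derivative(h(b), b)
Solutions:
 h(b) = C1*exp(-exp(-b)/6)


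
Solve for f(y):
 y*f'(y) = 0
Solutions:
 f(y) = C1


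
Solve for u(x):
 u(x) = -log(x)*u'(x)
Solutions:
 u(x) = C1*exp(-li(x))


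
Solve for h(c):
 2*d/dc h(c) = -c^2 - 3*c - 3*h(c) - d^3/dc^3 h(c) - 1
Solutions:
 h(c) = C3*exp(-c) - c^2/3 - 5*c/9 + (C1*sin(sqrt(11)*c/2) + C2*cos(sqrt(11)*c/2))*exp(c/2) + 1/27


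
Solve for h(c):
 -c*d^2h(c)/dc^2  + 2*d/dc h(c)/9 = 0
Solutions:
 h(c) = C1 + C2*c^(11/9)


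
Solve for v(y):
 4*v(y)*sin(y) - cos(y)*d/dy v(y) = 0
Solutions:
 v(y) = C1/cos(y)^4


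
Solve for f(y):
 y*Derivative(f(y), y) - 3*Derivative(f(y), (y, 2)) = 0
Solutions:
 f(y) = C1 + C2*erfi(sqrt(6)*y/6)


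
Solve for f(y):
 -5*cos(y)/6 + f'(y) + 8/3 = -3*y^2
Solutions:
 f(y) = C1 - y^3 - 8*y/3 + 5*sin(y)/6


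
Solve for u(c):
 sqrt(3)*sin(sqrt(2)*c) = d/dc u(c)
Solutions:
 u(c) = C1 - sqrt(6)*cos(sqrt(2)*c)/2


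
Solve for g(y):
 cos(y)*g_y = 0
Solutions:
 g(y) = C1


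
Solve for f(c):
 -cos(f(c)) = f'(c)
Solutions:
 f(c) = pi - asin((C1 + exp(2*c))/(C1 - exp(2*c)))
 f(c) = asin((C1 + exp(2*c))/(C1 - exp(2*c)))


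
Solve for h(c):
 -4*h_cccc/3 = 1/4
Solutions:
 h(c) = C1 + C2*c + C3*c^2 + C4*c^3 - c^4/128


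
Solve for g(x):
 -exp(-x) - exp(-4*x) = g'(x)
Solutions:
 g(x) = C1 + exp(-x) + exp(-4*x)/4


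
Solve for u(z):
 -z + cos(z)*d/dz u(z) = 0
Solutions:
 u(z) = C1 + Integral(z/cos(z), z)


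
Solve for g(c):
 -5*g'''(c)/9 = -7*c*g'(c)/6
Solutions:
 g(c) = C1 + Integral(C2*airyai(10^(2/3)*21^(1/3)*c/10) + C3*airybi(10^(2/3)*21^(1/3)*c/10), c)


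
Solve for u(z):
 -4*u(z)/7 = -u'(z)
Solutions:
 u(z) = C1*exp(4*z/7)


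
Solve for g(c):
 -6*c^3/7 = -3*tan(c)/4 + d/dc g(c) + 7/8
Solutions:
 g(c) = C1 - 3*c^4/14 - 7*c/8 - 3*log(cos(c))/4


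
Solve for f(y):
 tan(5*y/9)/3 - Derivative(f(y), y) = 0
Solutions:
 f(y) = C1 - 3*log(cos(5*y/9))/5


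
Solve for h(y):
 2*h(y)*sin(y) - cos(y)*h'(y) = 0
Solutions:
 h(y) = C1/cos(y)^2


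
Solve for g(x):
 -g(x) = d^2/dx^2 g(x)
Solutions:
 g(x) = C1*sin(x) + C2*cos(x)


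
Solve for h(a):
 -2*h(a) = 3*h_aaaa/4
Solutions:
 h(a) = (C1*sin(2^(1/4)*3^(3/4)*a/3) + C2*cos(2^(1/4)*3^(3/4)*a/3))*exp(-2^(1/4)*3^(3/4)*a/3) + (C3*sin(2^(1/4)*3^(3/4)*a/3) + C4*cos(2^(1/4)*3^(3/4)*a/3))*exp(2^(1/4)*3^(3/4)*a/3)


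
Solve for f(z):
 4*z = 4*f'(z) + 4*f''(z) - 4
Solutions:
 f(z) = C1 + C2*exp(-z) + z^2/2


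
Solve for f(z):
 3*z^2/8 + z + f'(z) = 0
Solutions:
 f(z) = C1 - z^3/8 - z^2/2


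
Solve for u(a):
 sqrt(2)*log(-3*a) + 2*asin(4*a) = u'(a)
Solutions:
 u(a) = C1 + sqrt(2)*a*(log(-a) - 1) + 2*a*asin(4*a) + sqrt(2)*a*log(3) + sqrt(1 - 16*a^2)/2


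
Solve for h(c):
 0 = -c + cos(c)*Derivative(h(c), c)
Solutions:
 h(c) = C1 + Integral(c/cos(c), c)


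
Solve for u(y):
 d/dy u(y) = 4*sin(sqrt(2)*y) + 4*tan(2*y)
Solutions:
 u(y) = C1 - 2*log(cos(2*y)) - 2*sqrt(2)*cos(sqrt(2)*y)


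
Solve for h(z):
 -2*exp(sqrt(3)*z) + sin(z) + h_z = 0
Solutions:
 h(z) = C1 + 2*sqrt(3)*exp(sqrt(3)*z)/3 + cos(z)


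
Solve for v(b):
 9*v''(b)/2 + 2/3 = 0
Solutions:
 v(b) = C1 + C2*b - 2*b^2/27


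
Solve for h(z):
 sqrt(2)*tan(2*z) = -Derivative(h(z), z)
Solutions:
 h(z) = C1 + sqrt(2)*log(cos(2*z))/2


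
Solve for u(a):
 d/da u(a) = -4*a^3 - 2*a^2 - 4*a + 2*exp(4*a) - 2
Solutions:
 u(a) = C1 - a^4 - 2*a^3/3 - 2*a^2 - 2*a + exp(4*a)/2


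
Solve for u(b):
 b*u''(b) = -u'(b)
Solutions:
 u(b) = C1 + C2*log(b)


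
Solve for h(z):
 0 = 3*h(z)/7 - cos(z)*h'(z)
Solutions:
 h(z) = C1*(sin(z) + 1)^(3/14)/(sin(z) - 1)^(3/14)


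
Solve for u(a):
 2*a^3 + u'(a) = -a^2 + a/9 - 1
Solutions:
 u(a) = C1 - a^4/2 - a^3/3 + a^2/18 - a


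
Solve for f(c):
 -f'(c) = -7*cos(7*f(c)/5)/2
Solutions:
 -7*c/2 - 5*log(sin(7*f(c)/5) - 1)/14 + 5*log(sin(7*f(c)/5) + 1)/14 = C1


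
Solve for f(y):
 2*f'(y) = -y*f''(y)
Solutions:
 f(y) = C1 + C2/y


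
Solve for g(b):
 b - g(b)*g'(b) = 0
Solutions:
 g(b) = -sqrt(C1 + b^2)
 g(b) = sqrt(C1 + b^2)


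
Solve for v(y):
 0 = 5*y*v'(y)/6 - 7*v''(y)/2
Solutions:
 v(y) = C1 + C2*erfi(sqrt(210)*y/42)


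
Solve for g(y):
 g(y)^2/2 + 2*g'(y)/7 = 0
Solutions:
 g(y) = 4/(C1 + 7*y)


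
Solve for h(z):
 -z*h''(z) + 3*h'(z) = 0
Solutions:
 h(z) = C1 + C2*z^4


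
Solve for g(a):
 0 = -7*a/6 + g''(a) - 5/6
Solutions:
 g(a) = C1 + C2*a + 7*a^3/36 + 5*a^2/12


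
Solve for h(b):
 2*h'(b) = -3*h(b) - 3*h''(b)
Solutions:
 h(b) = (C1*sin(2*sqrt(2)*b/3) + C2*cos(2*sqrt(2)*b/3))*exp(-b/3)


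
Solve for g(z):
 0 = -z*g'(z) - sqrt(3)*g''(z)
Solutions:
 g(z) = C1 + C2*erf(sqrt(2)*3^(3/4)*z/6)


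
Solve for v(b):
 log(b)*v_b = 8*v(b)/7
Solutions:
 v(b) = C1*exp(8*li(b)/7)


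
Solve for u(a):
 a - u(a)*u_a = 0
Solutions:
 u(a) = -sqrt(C1 + a^2)
 u(a) = sqrt(C1 + a^2)


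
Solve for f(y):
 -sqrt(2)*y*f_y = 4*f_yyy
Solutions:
 f(y) = C1 + Integral(C2*airyai(-sqrt(2)*y/2) + C3*airybi(-sqrt(2)*y/2), y)


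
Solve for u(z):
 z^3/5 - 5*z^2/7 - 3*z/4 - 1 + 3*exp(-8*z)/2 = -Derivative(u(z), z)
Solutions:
 u(z) = C1 - z^4/20 + 5*z^3/21 + 3*z^2/8 + z + 3*exp(-8*z)/16


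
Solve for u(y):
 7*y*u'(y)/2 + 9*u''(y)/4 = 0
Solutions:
 u(y) = C1 + C2*erf(sqrt(7)*y/3)


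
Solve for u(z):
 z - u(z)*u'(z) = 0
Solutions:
 u(z) = -sqrt(C1 + z^2)
 u(z) = sqrt(C1 + z^2)


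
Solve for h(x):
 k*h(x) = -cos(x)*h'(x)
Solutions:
 h(x) = C1*exp(k*(log(sin(x) - 1) - log(sin(x) + 1))/2)


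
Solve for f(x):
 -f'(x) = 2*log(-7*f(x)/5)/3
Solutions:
 3*Integral(1/(log(-_y) - log(5) + log(7)), (_y, f(x)))/2 = C1 - x


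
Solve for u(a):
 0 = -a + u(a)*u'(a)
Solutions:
 u(a) = -sqrt(C1 + a^2)
 u(a) = sqrt(C1 + a^2)


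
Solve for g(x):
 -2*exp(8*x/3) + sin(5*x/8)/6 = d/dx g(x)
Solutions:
 g(x) = C1 - 3*exp(8*x/3)/4 - 4*cos(5*x/8)/15


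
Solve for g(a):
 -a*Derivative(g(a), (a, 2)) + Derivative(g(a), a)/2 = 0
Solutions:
 g(a) = C1 + C2*a^(3/2)


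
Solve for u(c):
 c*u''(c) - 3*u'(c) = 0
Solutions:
 u(c) = C1 + C2*c^4


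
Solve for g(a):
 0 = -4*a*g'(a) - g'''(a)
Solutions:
 g(a) = C1 + Integral(C2*airyai(-2^(2/3)*a) + C3*airybi(-2^(2/3)*a), a)


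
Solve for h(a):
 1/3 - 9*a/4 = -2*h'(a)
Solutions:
 h(a) = C1 + 9*a^2/16 - a/6


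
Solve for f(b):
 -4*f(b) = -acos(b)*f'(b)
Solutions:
 f(b) = C1*exp(4*Integral(1/acos(b), b))


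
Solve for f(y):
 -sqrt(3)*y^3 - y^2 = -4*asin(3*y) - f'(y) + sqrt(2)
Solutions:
 f(y) = C1 + sqrt(3)*y^4/4 + y^3/3 - 4*y*asin(3*y) + sqrt(2)*y - 4*sqrt(1 - 9*y^2)/3


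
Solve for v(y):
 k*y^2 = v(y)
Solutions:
 v(y) = k*y^2


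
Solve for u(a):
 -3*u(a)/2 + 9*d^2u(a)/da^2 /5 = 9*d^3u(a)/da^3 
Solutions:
 u(a) = C1*exp(a*(2*2^(2/3)/(15*sqrt(5585) + 1121)^(1/3) + 4 + 2^(1/3)*(15*sqrt(5585) + 1121)^(1/3))/60)*sin(2^(1/3)*sqrt(3)*a*(-(15*sqrt(5585) + 1121)^(1/3) + 2*2^(1/3)/(15*sqrt(5585) + 1121)^(1/3))/60) + C2*exp(a*(2*2^(2/3)/(15*sqrt(5585) + 1121)^(1/3) + 4 + 2^(1/3)*(15*sqrt(5585) + 1121)^(1/3))/60)*cos(2^(1/3)*sqrt(3)*a*(-(15*sqrt(5585) + 1121)^(1/3) + 2*2^(1/3)/(15*sqrt(5585) + 1121)^(1/3))/60) + C3*exp(a*(-2^(1/3)*(15*sqrt(5585) + 1121)^(1/3) - 2*2^(2/3)/(15*sqrt(5585) + 1121)^(1/3) + 2)/30)


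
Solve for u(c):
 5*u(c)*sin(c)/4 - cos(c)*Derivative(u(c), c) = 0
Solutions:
 u(c) = C1/cos(c)^(5/4)


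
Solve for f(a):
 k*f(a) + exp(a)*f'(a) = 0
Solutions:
 f(a) = C1*exp(k*exp(-a))


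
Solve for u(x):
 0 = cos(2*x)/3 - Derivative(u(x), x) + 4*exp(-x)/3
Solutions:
 u(x) = C1 + sin(2*x)/6 - 4*exp(-x)/3


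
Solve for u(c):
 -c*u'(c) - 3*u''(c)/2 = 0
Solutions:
 u(c) = C1 + C2*erf(sqrt(3)*c/3)


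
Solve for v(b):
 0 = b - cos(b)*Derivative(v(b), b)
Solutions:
 v(b) = C1 + Integral(b/cos(b), b)


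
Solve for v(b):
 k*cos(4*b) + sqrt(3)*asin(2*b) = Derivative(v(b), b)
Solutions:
 v(b) = C1 + k*sin(4*b)/4 + sqrt(3)*(b*asin(2*b) + sqrt(1 - 4*b^2)/2)


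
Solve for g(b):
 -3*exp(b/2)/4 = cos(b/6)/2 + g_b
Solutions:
 g(b) = C1 - 3*exp(b/2)/2 - 3*sin(b/6)


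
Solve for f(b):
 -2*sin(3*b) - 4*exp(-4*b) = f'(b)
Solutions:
 f(b) = C1 + 2*cos(3*b)/3 + exp(-4*b)


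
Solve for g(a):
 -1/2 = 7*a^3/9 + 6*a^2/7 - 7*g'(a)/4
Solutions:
 g(a) = C1 + a^4/9 + 8*a^3/49 + 2*a/7


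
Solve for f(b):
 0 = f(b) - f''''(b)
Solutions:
 f(b) = C1*exp(-b) + C2*exp(b) + C3*sin(b) + C4*cos(b)


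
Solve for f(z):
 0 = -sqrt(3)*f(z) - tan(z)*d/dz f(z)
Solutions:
 f(z) = C1/sin(z)^(sqrt(3))


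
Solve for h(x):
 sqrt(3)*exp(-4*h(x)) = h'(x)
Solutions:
 h(x) = log(-I*(C1 + 4*sqrt(3)*x)^(1/4))
 h(x) = log(I*(C1 + 4*sqrt(3)*x)^(1/4))
 h(x) = log(-(C1 + 4*sqrt(3)*x)^(1/4))
 h(x) = log(C1 + 4*sqrt(3)*x)/4


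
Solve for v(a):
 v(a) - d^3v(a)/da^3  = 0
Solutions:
 v(a) = C3*exp(a) + (C1*sin(sqrt(3)*a/2) + C2*cos(sqrt(3)*a/2))*exp(-a/2)


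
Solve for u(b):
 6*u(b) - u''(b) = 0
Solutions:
 u(b) = C1*exp(-sqrt(6)*b) + C2*exp(sqrt(6)*b)


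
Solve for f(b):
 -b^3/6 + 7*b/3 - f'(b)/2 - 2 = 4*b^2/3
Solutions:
 f(b) = C1 - b^4/12 - 8*b^3/9 + 7*b^2/3 - 4*b


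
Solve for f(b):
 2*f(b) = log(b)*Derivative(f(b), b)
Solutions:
 f(b) = C1*exp(2*li(b))


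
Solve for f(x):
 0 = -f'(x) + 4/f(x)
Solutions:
 f(x) = -sqrt(C1 + 8*x)
 f(x) = sqrt(C1 + 8*x)


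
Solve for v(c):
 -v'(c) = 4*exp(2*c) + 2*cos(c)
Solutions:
 v(c) = C1 - 2*exp(2*c) - 2*sin(c)


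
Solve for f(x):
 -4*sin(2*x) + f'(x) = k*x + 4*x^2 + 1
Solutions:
 f(x) = C1 + k*x^2/2 + 4*x^3/3 + x - 2*cos(2*x)


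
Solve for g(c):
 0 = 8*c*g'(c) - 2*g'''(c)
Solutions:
 g(c) = C1 + Integral(C2*airyai(2^(2/3)*c) + C3*airybi(2^(2/3)*c), c)


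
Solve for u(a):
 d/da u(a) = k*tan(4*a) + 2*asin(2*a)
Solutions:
 u(a) = C1 + 2*a*asin(2*a) - k*log(cos(4*a))/4 + sqrt(1 - 4*a^2)


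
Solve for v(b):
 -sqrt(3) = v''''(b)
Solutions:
 v(b) = C1 + C2*b + C3*b^2 + C4*b^3 - sqrt(3)*b^4/24


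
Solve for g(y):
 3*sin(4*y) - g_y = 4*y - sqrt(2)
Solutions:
 g(y) = C1 - 2*y^2 + sqrt(2)*y - 3*cos(4*y)/4


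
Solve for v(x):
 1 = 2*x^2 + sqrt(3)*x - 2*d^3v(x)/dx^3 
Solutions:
 v(x) = C1 + C2*x + C3*x^2 + x^5/60 + sqrt(3)*x^4/48 - x^3/12


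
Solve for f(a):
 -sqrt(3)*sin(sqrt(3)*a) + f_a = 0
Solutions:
 f(a) = C1 - cos(sqrt(3)*a)


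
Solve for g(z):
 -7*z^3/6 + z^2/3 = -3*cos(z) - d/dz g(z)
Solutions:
 g(z) = C1 + 7*z^4/24 - z^3/9 - 3*sin(z)


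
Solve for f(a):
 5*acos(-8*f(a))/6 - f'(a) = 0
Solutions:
 Integral(1/acos(-8*_y), (_y, f(a))) = C1 + 5*a/6


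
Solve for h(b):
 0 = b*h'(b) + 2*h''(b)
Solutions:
 h(b) = C1 + C2*erf(b/2)


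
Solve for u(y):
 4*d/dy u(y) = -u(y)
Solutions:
 u(y) = C1*exp(-y/4)


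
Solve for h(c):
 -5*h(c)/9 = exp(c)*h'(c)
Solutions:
 h(c) = C1*exp(5*exp(-c)/9)


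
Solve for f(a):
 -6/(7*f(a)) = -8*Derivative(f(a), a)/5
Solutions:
 f(a) = -sqrt(C1 + 210*a)/14
 f(a) = sqrt(C1 + 210*a)/14


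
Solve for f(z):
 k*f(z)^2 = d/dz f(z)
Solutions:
 f(z) = -1/(C1 + k*z)


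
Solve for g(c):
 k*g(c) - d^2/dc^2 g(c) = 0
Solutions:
 g(c) = C1*exp(-c*sqrt(k)) + C2*exp(c*sqrt(k))


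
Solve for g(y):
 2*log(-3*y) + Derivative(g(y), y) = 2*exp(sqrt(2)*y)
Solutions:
 g(y) = C1 - 2*y*log(-y) + 2*y*(1 - log(3)) + sqrt(2)*exp(sqrt(2)*y)


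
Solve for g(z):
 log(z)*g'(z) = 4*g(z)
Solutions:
 g(z) = C1*exp(4*li(z))


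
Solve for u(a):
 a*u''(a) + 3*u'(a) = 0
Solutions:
 u(a) = C1 + C2/a^2


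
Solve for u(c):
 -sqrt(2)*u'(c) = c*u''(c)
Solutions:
 u(c) = C1 + C2*c^(1 - sqrt(2))


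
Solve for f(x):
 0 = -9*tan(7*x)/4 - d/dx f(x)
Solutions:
 f(x) = C1 + 9*log(cos(7*x))/28


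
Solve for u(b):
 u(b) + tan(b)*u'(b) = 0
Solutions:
 u(b) = C1/sin(b)


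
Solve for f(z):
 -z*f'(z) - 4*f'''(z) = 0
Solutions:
 f(z) = C1 + Integral(C2*airyai(-2^(1/3)*z/2) + C3*airybi(-2^(1/3)*z/2), z)


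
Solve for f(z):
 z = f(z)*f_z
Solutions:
 f(z) = -sqrt(C1 + z^2)
 f(z) = sqrt(C1 + z^2)


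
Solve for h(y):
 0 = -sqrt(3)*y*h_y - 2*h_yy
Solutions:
 h(y) = C1 + C2*erf(3^(1/4)*y/2)


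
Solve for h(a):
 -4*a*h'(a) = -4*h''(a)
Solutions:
 h(a) = C1 + C2*erfi(sqrt(2)*a/2)


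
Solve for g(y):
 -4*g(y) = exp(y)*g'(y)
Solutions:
 g(y) = C1*exp(4*exp(-y))


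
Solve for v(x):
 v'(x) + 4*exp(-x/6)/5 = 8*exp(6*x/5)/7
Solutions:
 v(x) = C1 + 20*exp(6*x/5)/21 + 24*exp(-x/6)/5


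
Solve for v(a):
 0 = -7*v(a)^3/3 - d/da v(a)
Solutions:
 v(a) = -sqrt(6)*sqrt(-1/(C1 - 7*a))/2
 v(a) = sqrt(6)*sqrt(-1/(C1 - 7*a))/2


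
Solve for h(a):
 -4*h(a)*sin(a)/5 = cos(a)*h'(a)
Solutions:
 h(a) = C1*cos(a)^(4/5)


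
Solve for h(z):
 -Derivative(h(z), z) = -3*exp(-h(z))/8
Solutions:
 h(z) = log(C1 + 3*z/8)


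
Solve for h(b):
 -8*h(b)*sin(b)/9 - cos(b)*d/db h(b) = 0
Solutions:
 h(b) = C1*cos(b)^(8/9)


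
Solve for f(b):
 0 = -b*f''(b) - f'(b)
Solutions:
 f(b) = C1 + C2*log(b)


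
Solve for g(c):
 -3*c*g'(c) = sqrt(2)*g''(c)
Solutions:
 g(c) = C1 + C2*erf(2^(1/4)*sqrt(3)*c/2)


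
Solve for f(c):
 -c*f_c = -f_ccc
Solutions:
 f(c) = C1 + Integral(C2*airyai(c) + C3*airybi(c), c)


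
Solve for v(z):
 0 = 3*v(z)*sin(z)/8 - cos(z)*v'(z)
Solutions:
 v(z) = C1/cos(z)^(3/8)


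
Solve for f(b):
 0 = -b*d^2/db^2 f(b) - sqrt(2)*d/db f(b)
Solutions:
 f(b) = C1 + C2*b^(1 - sqrt(2))


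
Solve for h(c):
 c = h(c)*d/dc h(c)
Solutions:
 h(c) = -sqrt(C1 + c^2)
 h(c) = sqrt(C1 + c^2)


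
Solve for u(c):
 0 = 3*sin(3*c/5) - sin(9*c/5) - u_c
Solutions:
 u(c) = C1 - 5*cos(3*c/5) + 5*cos(9*c/5)/9


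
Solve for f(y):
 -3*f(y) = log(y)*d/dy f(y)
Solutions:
 f(y) = C1*exp(-3*li(y))


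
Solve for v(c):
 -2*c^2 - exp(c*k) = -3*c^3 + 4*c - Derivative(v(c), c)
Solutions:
 v(c) = C1 - 3*c^4/4 + 2*c^3/3 + 2*c^2 + exp(c*k)/k


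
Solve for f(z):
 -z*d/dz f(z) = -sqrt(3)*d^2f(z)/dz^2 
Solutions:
 f(z) = C1 + C2*erfi(sqrt(2)*3^(3/4)*z/6)


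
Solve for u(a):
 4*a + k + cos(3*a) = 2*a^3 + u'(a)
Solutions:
 u(a) = C1 - a^4/2 + 2*a^2 + a*k + sin(3*a)/3


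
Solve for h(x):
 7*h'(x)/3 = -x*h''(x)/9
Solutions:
 h(x) = C1 + C2/x^20


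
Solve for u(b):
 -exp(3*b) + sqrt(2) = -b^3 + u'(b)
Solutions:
 u(b) = C1 + b^4/4 + sqrt(2)*b - exp(3*b)/3


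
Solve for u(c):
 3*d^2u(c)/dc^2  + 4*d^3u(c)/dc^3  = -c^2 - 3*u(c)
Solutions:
 u(c) = C1*exp(c*(-2 + (4*sqrt(39) + 25)^(-1/3) + (4*sqrt(39) + 25)^(1/3))/8)*sin(sqrt(3)*c*(-(4*sqrt(39) + 25)^(1/3) + (4*sqrt(39) + 25)^(-1/3))/8) + C2*exp(c*(-2 + (4*sqrt(39) + 25)^(-1/3) + (4*sqrt(39) + 25)^(1/3))/8)*cos(sqrt(3)*c*(-(4*sqrt(39) + 25)^(1/3) + (4*sqrt(39) + 25)^(-1/3))/8) + C3*exp(-c*((4*sqrt(39) + 25)^(-1/3) + 1 + (4*sqrt(39) + 25)^(1/3))/4) - c^2/3 + 2/3


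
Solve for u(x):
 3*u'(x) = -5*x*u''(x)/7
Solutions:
 u(x) = C1 + C2/x^(16/5)


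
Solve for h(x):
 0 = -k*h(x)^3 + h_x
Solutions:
 h(x) = -sqrt(2)*sqrt(-1/(C1 + k*x))/2
 h(x) = sqrt(2)*sqrt(-1/(C1 + k*x))/2


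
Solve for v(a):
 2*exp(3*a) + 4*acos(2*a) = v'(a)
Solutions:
 v(a) = C1 + 4*a*acos(2*a) - 2*sqrt(1 - 4*a^2) + 2*exp(3*a)/3


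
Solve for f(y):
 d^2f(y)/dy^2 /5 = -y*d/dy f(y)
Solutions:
 f(y) = C1 + C2*erf(sqrt(10)*y/2)


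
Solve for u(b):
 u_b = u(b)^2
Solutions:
 u(b) = -1/(C1 + b)


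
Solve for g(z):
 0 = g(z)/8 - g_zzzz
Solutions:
 g(z) = C1*exp(-2^(1/4)*z/2) + C2*exp(2^(1/4)*z/2) + C3*sin(2^(1/4)*z/2) + C4*cos(2^(1/4)*z/2)


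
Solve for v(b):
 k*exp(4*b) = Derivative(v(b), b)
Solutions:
 v(b) = C1 + k*exp(4*b)/4


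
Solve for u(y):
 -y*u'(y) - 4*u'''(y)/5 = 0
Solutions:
 u(y) = C1 + Integral(C2*airyai(-10^(1/3)*y/2) + C3*airybi(-10^(1/3)*y/2), y)


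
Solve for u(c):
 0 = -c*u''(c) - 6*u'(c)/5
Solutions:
 u(c) = C1 + C2/c^(1/5)


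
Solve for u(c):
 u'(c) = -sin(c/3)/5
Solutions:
 u(c) = C1 + 3*cos(c/3)/5


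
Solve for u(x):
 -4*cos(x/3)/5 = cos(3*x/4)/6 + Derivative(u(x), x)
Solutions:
 u(x) = C1 - 12*sin(x/3)/5 - 2*sin(3*x/4)/9


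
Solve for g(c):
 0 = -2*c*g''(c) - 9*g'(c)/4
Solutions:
 g(c) = C1 + C2/c^(1/8)


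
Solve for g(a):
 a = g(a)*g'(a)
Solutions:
 g(a) = -sqrt(C1 + a^2)
 g(a) = sqrt(C1 + a^2)


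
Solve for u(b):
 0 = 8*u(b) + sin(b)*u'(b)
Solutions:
 u(b) = C1*(cos(b)^4 + 4*cos(b)^3 + 6*cos(b)^2 + 4*cos(b) + 1)/(cos(b)^4 - 4*cos(b)^3 + 6*cos(b)^2 - 4*cos(b) + 1)


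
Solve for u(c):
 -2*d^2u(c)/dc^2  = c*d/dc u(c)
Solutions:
 u(c) = C1 + C2*erf(c/2)


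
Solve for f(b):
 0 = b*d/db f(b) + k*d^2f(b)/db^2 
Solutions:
 f(b) = C1 + C2*sqrt(k)*erf(sqrt(2)*b*sqrt(1/k)/2)


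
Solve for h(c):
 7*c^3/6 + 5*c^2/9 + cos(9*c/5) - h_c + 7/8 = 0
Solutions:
 h(c) = C1 + 7*c^4/24 + 5*c^3/27 + 7*c/8 + 5*sin(9*c/5)/9


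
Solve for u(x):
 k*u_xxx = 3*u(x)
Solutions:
 u(x) = C1*exp(3^(1/3)*x*(1/k)^(1/3)) + C2*exp(x*(-3^(1/3) + 3^(5/6)*I)*(1/k)^(1/3)/2) + C3*exp(-x*(3^(1/3) + 3^(5/6)*I)*(1/k)^(1/3)/2)


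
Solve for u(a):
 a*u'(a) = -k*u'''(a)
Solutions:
 u(a) = C1 + Integral(C2*airyai(a*(-1/k)^(1/3)) + C3*airybi(a*(-1/k)^(1/3)), a)


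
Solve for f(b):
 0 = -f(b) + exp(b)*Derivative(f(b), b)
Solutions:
 f(b) = C1*exp(-exp(-b))


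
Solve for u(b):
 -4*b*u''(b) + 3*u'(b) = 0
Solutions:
 u(b) = C1 + C2*b^(7/4)


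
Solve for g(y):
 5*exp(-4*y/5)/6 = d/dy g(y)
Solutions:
 g(y) = C1 - 25*exp(-4*y/5)/24


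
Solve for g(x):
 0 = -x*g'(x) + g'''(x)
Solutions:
 g(x) = C1 + Integral(C2*airyai(x) + C3*airybi(x), x)


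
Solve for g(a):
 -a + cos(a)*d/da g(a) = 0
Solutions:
 g(a) = C1 + Integral(a/cos(a), a)


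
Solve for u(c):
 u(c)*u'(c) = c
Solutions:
 u(c) = -sqrt(C1 + c^2)
 u(c) = sqrt(C1 + c^2)


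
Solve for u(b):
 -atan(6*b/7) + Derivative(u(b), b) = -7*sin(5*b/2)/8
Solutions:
 u(b) = C1 + b*atan(6*b/7) - 7*log(36*b^2 + 49)/12 + 7*cos(5*b/2)/20


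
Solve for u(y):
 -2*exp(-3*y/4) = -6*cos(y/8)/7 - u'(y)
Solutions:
 u(y) = C1 - 48*sin(y/8)/7 - 8*exp(-3*y/4)/3


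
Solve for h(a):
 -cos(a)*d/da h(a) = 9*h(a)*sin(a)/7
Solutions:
 h(a) = C1*cos(a)^(9/7)


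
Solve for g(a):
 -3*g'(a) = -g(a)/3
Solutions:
 g(a) = C1*exp(a/9)


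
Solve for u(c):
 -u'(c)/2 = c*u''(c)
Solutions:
 u(c) = C1 + C2*sqrt(c)


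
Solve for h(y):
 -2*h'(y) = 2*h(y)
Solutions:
 h(y) = C1*exp(-y)


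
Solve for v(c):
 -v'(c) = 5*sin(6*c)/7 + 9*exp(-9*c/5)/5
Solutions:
 v(c) = C1 + 5*cos(6*c)/42 + exp(-9*c/5)


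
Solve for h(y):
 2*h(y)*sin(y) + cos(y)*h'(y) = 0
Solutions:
 h(y) = C1*cos(y)^2


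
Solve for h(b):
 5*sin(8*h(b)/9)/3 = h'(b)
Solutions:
 -5*b/3 + 9*log(cos(8*h(b)/9) - 1)/16 - 9*log(cos(8*h(b)/9) + 1)/16 = C1


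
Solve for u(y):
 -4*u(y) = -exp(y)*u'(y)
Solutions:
 u(y) = C1*exp(-4*exp(-y))


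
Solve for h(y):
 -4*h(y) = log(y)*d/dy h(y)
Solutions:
 h(y) = C1*exp(-4*li(y))


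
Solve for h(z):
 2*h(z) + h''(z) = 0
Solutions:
 h(z) = C1*sin(sqrt(2)*z) + C2*cos(sqrt(2)*z)


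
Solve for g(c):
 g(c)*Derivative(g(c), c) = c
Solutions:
 g(c) = -sqrt(C1 + c^2)
 g(c) = sqrt(C1 + c^2)


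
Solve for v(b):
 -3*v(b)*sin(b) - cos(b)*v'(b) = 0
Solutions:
 v(b) = C1*cos(b)^3


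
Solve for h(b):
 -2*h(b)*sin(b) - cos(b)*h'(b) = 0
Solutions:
 h(b) = C1*cos(b)^2


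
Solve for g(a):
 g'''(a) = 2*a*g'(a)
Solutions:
 g(a) = C1 + Integral(C2*airyai(2^(1/3)*a) + C3*airybi(2^(1/3)*a), a)


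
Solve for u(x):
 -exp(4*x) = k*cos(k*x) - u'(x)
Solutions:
 u(x) = C1 + exp(4*x)/4 + sin(k*x)


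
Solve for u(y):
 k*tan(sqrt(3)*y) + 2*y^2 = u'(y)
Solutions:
 u(y) = C1 - sqrt(3)*k*log(cos(sqrt(3)*y))/3 + 2*y^3/3


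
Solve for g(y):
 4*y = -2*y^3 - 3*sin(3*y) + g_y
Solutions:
 g(y) = C1 + y^4/2 + 2*y^2 - cos(3*y)


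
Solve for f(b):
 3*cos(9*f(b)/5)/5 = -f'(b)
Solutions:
 3*b/5 - 5*log(sin(9*f(b)/5) - 1)/18 + 5*log(sin(9*f(b)/5) + 1)/18 = C1


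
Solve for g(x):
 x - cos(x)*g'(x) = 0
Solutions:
 g(x) = C1 + Integral(x/cos(x), x)


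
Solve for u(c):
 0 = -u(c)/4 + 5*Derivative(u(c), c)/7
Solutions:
 u(c) = C1*exp(7*c/20)


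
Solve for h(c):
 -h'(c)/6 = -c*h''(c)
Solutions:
 h(c) = C1 + C2*c^(7/6)


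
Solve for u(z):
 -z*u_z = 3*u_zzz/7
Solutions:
 u(z) = C1 + Integral(C2*airyai(-3^(2/3)*7^(1/3)*z/3) + C3*airybi(-3^(2/3)*7^(1/3)*z/3), z)


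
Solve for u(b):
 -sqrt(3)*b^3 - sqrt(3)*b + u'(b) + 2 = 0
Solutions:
 u(b) = C1 + sqrt(3)*b^4/4 + sqrt(3)*b^2/2 - 2*b


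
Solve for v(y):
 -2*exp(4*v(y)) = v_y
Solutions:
 v(y) = log(-I*(1/(C1 + 8*y))^(1/4))
 v(y) = log(I*(1/(C1 + 8*y))^(1/4))
 v(y) = log(-(1/(C1 + 8*y))^(1/4))
 v(y) = log(1/(C1 + 8*y))/4


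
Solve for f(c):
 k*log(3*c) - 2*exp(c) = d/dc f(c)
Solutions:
 f(c) = C1 + c*k*log(c) + c*k*(-1 + log(3)) - 2*exp(c)


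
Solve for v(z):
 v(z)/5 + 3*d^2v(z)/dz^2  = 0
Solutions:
 v(z) = C1*sin(sqrt(15)*z/15) + C2*cos(sqrt(15)*z/15)


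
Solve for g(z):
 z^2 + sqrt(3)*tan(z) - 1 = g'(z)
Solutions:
 g(z) = C1 + z^3/3 - z - sqrt(3)*log(cos(z))


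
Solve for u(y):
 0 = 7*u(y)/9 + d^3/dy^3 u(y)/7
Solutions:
 u(y) = C3*exp(-3^(1/3)*7^(2/3)*y/3) + (C1*sin(3^(5/6)*7^(2/3)*y/6) + C2*cos(3^(5/6)*7^(2/3)*y/6))*exp(3^(1/3)*7^(2/3)*y/6)


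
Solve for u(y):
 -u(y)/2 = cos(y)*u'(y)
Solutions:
 u(y) = C1*(sin(y) - 1)^(1/4)/(sin(y) + 1)^(1/4)


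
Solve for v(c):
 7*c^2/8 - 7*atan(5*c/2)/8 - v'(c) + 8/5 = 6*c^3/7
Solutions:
 v(c) = C1 - 3*c^4/14 + 7*c^3/24 - 7*c*atan(5*c/2)/8 + 8*c/5 + 7*log(25*c^2 + 4)/40


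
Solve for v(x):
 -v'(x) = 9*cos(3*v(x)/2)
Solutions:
 v(x) = -2*asin((C1 + exp(27*x))/(C1 - exp(27*x)))/3 + 2*pi/3
 v(x) = 2*asin((C1 + exp(27*x))/(C1 - exp(27*x)))/3


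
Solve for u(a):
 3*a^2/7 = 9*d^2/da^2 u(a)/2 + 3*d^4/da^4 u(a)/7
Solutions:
 u(a) = C1 + C2*a + C3*sin(sqrt(42)*a/2) + C4*cos(sqrt(42)*a/2) + a^4/126 - 4*a^2/441


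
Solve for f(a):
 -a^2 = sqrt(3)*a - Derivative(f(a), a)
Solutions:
 f(a) = C1 + a^3/3 + sqrt(3)*a^2/2


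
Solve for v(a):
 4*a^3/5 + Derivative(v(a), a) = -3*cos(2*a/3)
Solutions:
 v(a) = C1 - a^4/5 - 9*sin(2*a/3)/2


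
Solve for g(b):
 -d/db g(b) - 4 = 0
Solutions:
 g(b) = C1 - 4*b


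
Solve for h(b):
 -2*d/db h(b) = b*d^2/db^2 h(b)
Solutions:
 h(b) = C1 + C2/b


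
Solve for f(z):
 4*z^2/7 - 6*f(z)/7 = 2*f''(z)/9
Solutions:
 f(z) = C1*sin(3*sqrt(21)*z/7) + C2*cos(3*sqrt(21)*z/7) + 2*z^2/3 - 28/81


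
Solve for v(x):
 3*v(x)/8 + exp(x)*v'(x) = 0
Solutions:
 v(x) = C1*exp(3*exp(-x)/8)


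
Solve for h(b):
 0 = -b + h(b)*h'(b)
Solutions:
 h(b) = -sqrt(C1 + b^2)
 h(b) = sqrt(C1 + b^2)


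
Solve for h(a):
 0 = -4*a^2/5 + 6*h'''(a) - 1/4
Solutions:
 h(a) = C1 + C2*a + C3*a^2 + a^5/450 + a^3/144


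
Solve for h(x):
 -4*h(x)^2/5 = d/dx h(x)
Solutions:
 h(x) = 5/(C1 + 4*x)


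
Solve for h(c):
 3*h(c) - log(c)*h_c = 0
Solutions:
 h(c) = C1*exp(3*li(c))


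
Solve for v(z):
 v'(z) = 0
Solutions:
 v(z) = C1


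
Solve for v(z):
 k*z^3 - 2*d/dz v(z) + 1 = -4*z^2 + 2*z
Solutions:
 v(z) = C1 + k*z^4/8 + 2*z^3/3 - z^2/2 + z/2


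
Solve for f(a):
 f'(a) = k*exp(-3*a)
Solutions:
 f(a) = C1 - k*exp(-3*a)/3


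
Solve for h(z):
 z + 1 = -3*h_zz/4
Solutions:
 h(z) = C1 + C2*z - 2*z^3/9 - 2*z^2/3


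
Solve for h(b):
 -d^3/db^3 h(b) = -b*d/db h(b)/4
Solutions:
 h(b) = C1 + Integral(C2*airyai(2^(1/3)*b/2) + C3*airybi(2^(1/3)*b/2), b)


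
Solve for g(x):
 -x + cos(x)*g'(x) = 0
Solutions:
 g(x) = C1 + Integral(x/cos(x), x)


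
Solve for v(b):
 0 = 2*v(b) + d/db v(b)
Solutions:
 v(b) = C1*exp(-2*b)


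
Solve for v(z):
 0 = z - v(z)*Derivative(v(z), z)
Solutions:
 v(z) = -sqrt(C1 + z^2)
 v(z) = sqrt(C1 + z^2)


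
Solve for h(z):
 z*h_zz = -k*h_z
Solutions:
 h(z) = C1 + z^(1 - re(k))*(C2*sin(log(z)*Abs(im(k))) + C3*cos(log(z)*im(k)))


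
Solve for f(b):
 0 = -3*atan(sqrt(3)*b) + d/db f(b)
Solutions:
 f(b) = C1 + 3*b*atan(sqrt(3)*b) - sqrt(3)*log(3*b^2 + 1)/2


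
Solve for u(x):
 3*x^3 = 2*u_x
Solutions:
 u(x) = C1 + 3*x^4/8


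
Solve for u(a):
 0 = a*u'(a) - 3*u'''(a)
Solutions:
 u(a) = C1 + Integral(C2*airyai(3^(2/3)*a/3) + C3*airybi(3^(2/3)*a/3), a)


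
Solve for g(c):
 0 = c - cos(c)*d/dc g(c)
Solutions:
 g(c) = C1 + Integral(c/cos(c), c)


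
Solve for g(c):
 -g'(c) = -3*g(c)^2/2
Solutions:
 g(c) = -2/(C1 + 3*c)


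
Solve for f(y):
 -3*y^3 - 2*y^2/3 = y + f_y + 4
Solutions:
 f(y) = C1 - 3*y^4/4 - 2*y^3/9 - y^2/2 - 4*y


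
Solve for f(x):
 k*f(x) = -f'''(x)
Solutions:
 f(x) = C1*exp(x*(-k)^(1/3)) + C2*exp(x*(-k)^(1/3)*(-1 + sqrt(3)*I)/2) + C3*exp(-x*(-k)^(1/3)*(1 + sqrt(3)*I)/2)


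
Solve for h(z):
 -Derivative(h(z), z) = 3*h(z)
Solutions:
 h(z) = C1*exp(-3*z)


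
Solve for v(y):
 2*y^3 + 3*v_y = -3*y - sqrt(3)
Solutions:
 v(y) = C1 - y^4/6 - y^2/2 - sqrt(3)*y/3


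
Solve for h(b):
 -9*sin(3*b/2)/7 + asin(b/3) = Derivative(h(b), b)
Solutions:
 h(b) = C1 + b*asin(b/3) + sqrt(9 - b^2) + 6*cos(3*b/2)/7


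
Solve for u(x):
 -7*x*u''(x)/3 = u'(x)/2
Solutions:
 u(x) = C1 + C2*x^(11/14)


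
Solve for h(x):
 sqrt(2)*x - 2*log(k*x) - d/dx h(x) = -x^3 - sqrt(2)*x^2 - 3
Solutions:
 h(x) = C1 + x^4/4 + sqrt(2)*x^3/3 + sqrt(2)*x^2/2 - 2*x*log(k*x) + 5*x


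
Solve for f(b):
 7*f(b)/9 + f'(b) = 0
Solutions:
 f(b) = C1*exp(-7*b/9)


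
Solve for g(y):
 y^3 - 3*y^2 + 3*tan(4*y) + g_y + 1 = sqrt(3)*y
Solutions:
 g(y) = C1 - y^4/4 + y^3 + sqrt(3)*y^2/2 - y + 3*log(cos(4*y))/4


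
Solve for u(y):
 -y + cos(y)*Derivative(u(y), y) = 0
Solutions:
 u(y) = C1 + Integral(y/cos(y), y)


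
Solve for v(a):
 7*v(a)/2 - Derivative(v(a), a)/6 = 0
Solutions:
 v(a) = C1*exp(21*a)


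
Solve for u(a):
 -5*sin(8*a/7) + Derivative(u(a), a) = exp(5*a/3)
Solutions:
 u(a) = C1 + 3*exp(5*a/3)/5 - 35*cos(8*a/7)/8


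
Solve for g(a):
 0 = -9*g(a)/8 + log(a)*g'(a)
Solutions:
 g(a) = C1*exp(9*li(a)/8)


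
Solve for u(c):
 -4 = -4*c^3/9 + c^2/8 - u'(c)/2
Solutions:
 u(c) = C1 - 2*c^4/9 + c^3/12 + 8*c


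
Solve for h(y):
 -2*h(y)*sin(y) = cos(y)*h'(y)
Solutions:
 h(y) = C1*cos(y)^2


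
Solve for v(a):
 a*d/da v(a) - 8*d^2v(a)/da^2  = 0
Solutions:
 v(a) = C1 + C2*erfi(a/4)


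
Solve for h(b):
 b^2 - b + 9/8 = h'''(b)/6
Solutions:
 h(b) = C1 + C2*b + C3*b^2 + b^5/10 - b^4/4 + 9*b^3/8


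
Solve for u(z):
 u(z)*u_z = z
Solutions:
 u(z) = -sqrt(C1 + z^2)
 u(z) = sqrt(C1 + z^2)


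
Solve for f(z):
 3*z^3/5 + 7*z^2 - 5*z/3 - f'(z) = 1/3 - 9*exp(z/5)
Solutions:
 f(z) = C1 + 3*z^4/20 + 7*z^3/3 - 5*z^2/6 - z/3 + 45*exp(z/5)


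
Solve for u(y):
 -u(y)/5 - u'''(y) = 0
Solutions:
 u(y) = C3*exp(-5^(2/3)*y/5) + (C1*sin(sqrt(3)*5^(2/3)*y/10) + C2*cos(sqrt(3)*5^(2/3)*y/10))*exp(5^(2/3)*y/10)


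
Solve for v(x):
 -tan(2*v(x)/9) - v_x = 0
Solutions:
 v(x) = -9*asin(C1*exp(-2*x/9))/2 + 9*pi/2
 v(x) = 9*asin(C1*exp(-2*x/9))/2


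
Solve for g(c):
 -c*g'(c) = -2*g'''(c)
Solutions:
 g(c) = C1 + Integral(C2*airyai(2^(2/3)*c/2) + C3*airybi(2^(2/3)*c/2), c)


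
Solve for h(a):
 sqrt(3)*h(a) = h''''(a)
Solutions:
 h(a) = C1*exp(-3^(1/8)*a) + C2*exp(3^(1/8)*a) + C3*sin(3^(1/8)*a) + C4*cos(3^(1/8)*a)


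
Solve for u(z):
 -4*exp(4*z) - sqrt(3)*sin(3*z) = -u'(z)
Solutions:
 u(z) = C1 + exp(4*z) - sqrt(3)*cos(3*z)/3


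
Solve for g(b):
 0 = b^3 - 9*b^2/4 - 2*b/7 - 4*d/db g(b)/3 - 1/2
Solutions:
 g(b) = C1 + 3*b^4/16 - 9*b^3/16 - 3*b^2/28 - 3*b/8


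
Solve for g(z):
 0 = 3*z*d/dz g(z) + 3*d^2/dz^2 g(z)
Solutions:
 g(z) = C1 + C2*erf(sqrt(2)*z/2)


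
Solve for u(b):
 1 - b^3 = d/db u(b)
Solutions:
 u(b) = C1 - b^4/4 + b


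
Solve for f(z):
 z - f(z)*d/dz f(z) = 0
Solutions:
 f(z) = -sqrt(C1 + z^2)
 f(z) = sqrt(C1 + z^2)


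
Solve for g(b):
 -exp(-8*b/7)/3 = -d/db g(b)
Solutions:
 g(b) = C1 - 7*exp(-8*b/7)/24


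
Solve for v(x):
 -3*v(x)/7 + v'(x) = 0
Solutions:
 v(x) = C1*exp(3*x/7)


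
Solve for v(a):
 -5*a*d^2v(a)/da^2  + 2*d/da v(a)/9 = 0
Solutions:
 v(a) = C1 + C2*a^(47/45)


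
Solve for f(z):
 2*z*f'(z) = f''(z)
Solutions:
 f(z) = C1 + C2*erfi(z)


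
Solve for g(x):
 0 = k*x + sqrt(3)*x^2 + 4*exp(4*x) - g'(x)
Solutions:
 g(x) = C1 + k*x^2/2 + sqrt(3)*x^3/3 + exp(4*x)


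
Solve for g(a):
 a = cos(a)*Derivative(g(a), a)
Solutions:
 g(a) = C1 + Integral(a/cos(a), a)


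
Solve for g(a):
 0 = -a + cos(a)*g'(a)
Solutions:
 g(a) = C1 + Integral(a/cos(a), a)


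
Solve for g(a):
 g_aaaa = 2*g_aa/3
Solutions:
 g(a) = C1 + C2*a + C3*exp(-sqrt(6)*a/3) + C4*exp(sqrt(6)*a/3)


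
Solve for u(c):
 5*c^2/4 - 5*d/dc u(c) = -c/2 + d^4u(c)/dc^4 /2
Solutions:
 u(c) = C1 + C4*exp(-10^(1/3)*c) + c^3/12 + c^2/20 + (C2*sin(10^(1/3)*sqrt(3)*c/2) + C3*cos(10^(1/3)*sqrt(3)*c/2))*exp(10^(1/3)*c/2)


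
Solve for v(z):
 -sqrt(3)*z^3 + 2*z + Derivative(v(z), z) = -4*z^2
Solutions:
 v(z) = C1 + sqrt(3)*z^4/4 - 4*z^3/3 - z^2


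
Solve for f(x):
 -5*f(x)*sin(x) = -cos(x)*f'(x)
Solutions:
 f(x) = C1/cos(x)^5


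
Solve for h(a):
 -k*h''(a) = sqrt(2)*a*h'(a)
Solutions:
 h(a) = C1 + C2*sqrt(k)*erf(2^(3/4)*a*sqrt(1/k)/2)


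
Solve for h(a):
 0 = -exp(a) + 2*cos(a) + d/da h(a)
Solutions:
 h(a) = C1 + exp(a) - 2*sin(a)


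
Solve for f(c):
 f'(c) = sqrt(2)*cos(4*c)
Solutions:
 f(c) = C1 + sqrt(2)*sin(4*c)/4


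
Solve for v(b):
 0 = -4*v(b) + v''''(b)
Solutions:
 v(b) = C1*exp(-sqrt(2)*b) + C2*exp(sqrt(2)*b) + C3*sin(sqrt(2)*b) + C4*cos(sqrt(2)*b)


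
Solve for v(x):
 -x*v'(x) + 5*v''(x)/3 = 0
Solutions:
 v(x) = C1 + C2*erfi(sqrt(30)*x/10)


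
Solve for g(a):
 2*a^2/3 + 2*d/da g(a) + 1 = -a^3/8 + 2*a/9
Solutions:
 g(a) = C1 - a^4/64 - a^3/9 + a^2/18 - a/2


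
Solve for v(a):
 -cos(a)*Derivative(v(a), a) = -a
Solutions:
 v(a) = C1 + Integral(a/cos(a), a)


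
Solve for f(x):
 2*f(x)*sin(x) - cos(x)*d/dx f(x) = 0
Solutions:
 f(x) = C1/cos(x)^2


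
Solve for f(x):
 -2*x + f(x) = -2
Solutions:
 f(x) = 2*x - 2


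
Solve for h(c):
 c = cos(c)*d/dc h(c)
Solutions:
 h(c) = C1 + Integral(c/cos(c), c)


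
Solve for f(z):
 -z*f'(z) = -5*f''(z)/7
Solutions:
 f(z) = C1 + C2*erfi(sqrt(70)*z/10)


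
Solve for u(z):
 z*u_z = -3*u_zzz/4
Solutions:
 u(z) = C1 + Integral(C2*airyai(-6^(2/3)*z/3) + C3*airybi(-6^(2/3)*z/3), z)


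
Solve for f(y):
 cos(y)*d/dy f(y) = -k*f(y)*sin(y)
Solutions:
 f(y) = C1*exp(k*log(cos(y)))


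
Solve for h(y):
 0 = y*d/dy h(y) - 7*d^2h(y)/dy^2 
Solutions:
 h(y) = C1 + C2*erfi(sqrt(14)*y/14)


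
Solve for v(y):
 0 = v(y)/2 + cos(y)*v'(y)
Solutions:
 v(y) = C1*(sin(y) - 1)^(1/4)/(sin(y) + 1)^(1/4)


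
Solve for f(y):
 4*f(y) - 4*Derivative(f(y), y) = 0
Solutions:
 f(y) = C1*exp(y)


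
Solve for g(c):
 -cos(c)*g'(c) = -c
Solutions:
 g(c) = C1 + Integral(c/cos(c), c)


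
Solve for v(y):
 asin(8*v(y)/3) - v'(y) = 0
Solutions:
 Integral(1/asin(8*_y/3), (_y, v(y))) = C1 + y


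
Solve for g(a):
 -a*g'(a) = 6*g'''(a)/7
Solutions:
 g(a) = C1 + Integral(C2*airyai(-6^(2/3)*7^(1/3)*a/6) + C3*airybi(-6^(2/3)*7^(1/3)*a/6), a)


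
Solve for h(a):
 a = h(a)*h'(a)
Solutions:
 h(a) = -sqrt(C1 + a^2)
 h(a) = sqrt(C1 + a^2)


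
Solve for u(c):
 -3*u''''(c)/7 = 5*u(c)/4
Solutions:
 u(c) = (C1*sin(3^(3/4)*35^(1/4)*c/6) + C2*cos(3^(3/4)*35^(1/4)*c/6))*exp(-3^(3/4)*35^(1/4)*c/6) + (C3*sin(3^(3/4)*35^(1/4)*c/6) + C4*cos(3^(3/4)*35^(1/4)*c/6))*exp(3^(3/4)*35^(1/4)*c/6)


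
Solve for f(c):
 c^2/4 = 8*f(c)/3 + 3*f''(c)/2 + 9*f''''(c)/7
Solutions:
 f(c) = 3*c^2/32 + (C1*sin(2^(3/4)*21^(1/4)*c*cos(atan(sqrt(2247)/21)/2)/3) + C2*cos(2^(3/4)*21^(1/4)*c*cos(atan(sqrt(2247)/21)/2)/3))*exp(-2^(3/4)*21^(1/4)*c*sin(atan(sqrt(2247)/21)/2)/3) + (C3*sin(2^(3/4)*21^(1/4)*c*cos(atan(sqrt(2247)/21)/2)/3) + C4*cos(2^(3/4)*21^(1/4)*c*cos(atan(sqrt(2247)/21)/2)/3))*exp(2^(3/4)*21^(1/4)*c*sin(atan(sqrt(2247)/21)/2)/3) - 27/256


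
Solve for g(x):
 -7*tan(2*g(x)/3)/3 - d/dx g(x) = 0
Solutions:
 g(x) = -3*asin(C1*exp(-14*x/9))/2 + 3*pi/2
 g(x) = 3*asin(C1*exp(-14*x/9))/2


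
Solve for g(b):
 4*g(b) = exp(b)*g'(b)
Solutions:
 g(b) = C1*exp(-4*exp(-b))


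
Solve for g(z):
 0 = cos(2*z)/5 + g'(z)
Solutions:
 g(z) = C1 - sin(2*z)/10


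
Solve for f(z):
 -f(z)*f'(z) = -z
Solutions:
 f(z) = -sqrt(C1 + z^2)
 f(z) = sqrt(C1 + z^2)


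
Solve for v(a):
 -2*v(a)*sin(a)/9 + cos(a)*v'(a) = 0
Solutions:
 v(a) = C1/cos(a)^(2/9)


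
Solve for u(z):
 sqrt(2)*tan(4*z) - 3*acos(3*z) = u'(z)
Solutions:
 u(z) = C1 - 3*z*acos(3*z) + sqrt(1 - 9*z^2) - sqrt(2)*log(cos(4*z))/4


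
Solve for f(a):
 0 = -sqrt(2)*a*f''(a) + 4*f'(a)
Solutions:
 f(a) = C1 + C2*a^(1 + 2*sqrt(2))


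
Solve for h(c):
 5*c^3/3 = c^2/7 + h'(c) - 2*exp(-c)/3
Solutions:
 h(c) = C1 + 5*c^4/12 - c^3/21 - 2*exp(-c)/3


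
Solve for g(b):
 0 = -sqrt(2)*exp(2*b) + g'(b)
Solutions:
 g(b) = C1 + sqrt(2)*exp(2*b)/2


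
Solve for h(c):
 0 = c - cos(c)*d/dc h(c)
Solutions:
 h(c) = C1 + Integral(c/cos(c), c)


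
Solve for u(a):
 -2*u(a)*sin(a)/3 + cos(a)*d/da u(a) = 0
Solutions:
 u(a) = C1/cos(a)^(2/3)


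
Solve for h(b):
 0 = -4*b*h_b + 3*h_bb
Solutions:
 h(b) = C1 + C2*erfi(sqrt(6)*b/3)


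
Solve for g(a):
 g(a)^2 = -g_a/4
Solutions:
 g(a) = 1/(C1 + 4*a)


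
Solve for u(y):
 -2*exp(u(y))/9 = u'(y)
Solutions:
 u(y) = log(1/(C1 + 2*y)) + 2*log(3)


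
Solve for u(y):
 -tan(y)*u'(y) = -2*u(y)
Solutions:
 u(y) = C1*sin(y)^2


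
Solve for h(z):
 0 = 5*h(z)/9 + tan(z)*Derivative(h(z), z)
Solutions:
 h(z) = C1/sin(z)^(5/9)


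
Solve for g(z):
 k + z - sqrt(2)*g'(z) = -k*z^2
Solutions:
 g(z) = C1 + sqrt(2)*k*z^3/6 + sqrt(2)*k*z/2 + sqrt(2)*z^2/4


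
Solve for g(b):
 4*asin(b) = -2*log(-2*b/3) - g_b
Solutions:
 g(b) = C1 - 2*b*log(-b) - 4*b*asin(b) - 2*b*log(2) + 2*b + 2*b*log(3) - 4*sqrt(1 - b^2)


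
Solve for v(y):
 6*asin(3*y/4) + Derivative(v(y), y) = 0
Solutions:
 v(y) = C1 - 6*y*asin(3*y/4) - 2*sqrt(16 - 9*y^2)


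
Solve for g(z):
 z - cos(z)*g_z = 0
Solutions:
 g(z) = C1 + Integral(z/cos(z), z)


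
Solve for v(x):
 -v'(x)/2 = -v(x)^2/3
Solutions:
 v(x) = -3/(C1 + 2*x)


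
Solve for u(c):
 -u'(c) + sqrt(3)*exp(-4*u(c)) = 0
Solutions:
 u(c) = log(-I*(C1 + 4*sqrt(3)*c)^(1/4))
 u(c) = log(I*(C1 + 4*sqrt(3)*c)^(1/4))
 u(c) = log(-(C1 + 4*sqrt(3)*c)^(1/4))
 u(c) = log(C1 + 4*sqrt(3)*c)/4


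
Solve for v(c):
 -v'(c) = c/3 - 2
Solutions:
 v(c) = C1 - c^2/6 + 2*c


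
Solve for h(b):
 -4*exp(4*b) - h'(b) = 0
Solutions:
 h(b) = C1 - exp(4*b)


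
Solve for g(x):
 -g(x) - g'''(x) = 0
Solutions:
 g(x) = C3*exp(-x) + (C1*sin(sqrt(3)*x/2) + C2*cos(sqrt(3)*x/2))*exp(x/2)


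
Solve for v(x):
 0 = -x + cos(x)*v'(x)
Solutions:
 v(x) = C1 + Integral(x/cos(x), x)


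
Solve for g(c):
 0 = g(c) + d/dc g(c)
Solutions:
 g(c) = C1*exp(-c)


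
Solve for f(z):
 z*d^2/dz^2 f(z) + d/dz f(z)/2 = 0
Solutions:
 f(z) = C1 + C2*sqrt(z)


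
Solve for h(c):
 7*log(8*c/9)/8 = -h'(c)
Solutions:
 h(c) = C1 - 7*c*log(c)/8 - 21*c*log(2)/8 + 7*c/8 + 7*c*log(3)/4


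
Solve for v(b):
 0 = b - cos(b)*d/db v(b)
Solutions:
 v(b) = C1 + Integral(b/cos(b), b)


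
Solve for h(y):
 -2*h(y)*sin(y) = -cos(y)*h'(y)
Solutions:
 h(y) = C1/cos(y)^2


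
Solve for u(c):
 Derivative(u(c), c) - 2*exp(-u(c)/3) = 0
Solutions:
 u(c) = 3*log(C1 + 2*c/3)


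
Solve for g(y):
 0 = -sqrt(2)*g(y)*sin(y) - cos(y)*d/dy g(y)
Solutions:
 g(y) = C1*cos(y)^(sqrt(2))


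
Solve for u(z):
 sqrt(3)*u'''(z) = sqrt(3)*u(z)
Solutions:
 u(z) = C3*exp(z) + (C1*sin(sqrt(3)*z/2) + C2*cos(sqrt(3)*z/2))*exp(-z/2)


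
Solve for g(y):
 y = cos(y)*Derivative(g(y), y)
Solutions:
 g(y) = C1 + Integral(y/cos(y), y)


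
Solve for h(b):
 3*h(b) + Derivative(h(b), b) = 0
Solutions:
 h(b) = C1*exp(-3*b)
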